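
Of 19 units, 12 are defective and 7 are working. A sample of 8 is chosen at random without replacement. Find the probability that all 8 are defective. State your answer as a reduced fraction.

There are C(19,8) = 75582 possible selections.
Selections with all defective: C(12,8) = 495.
Probability = 495/75582 = 55/8398.

55/8398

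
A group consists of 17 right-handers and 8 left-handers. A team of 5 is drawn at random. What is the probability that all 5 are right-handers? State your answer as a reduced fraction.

There are C(25,5) = 53130 possible selections.
Selections with all right-handers: C(17,5) = 6188.
Probability = 6188/53130 = 442/3795.

442/3795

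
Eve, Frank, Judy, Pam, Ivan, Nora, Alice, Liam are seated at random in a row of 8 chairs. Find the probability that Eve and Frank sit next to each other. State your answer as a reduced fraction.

There are 8! = 40320 arrangements.
Treat Eve and Frank as a block: 7! arrangements of the blocks × 2 orders within the block = 2·5040 = 10080.
Probability = 10080/40320 = 1/4.

1/4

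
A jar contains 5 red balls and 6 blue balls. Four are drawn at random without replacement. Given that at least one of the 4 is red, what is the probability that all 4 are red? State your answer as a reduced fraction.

Work in counts. Selections with at least one red: C(11,4) − C(6,4) = 330 − 15 = 315.
Of those, selections where all 4 are red: C(5,4) = 5.
Conditional probability = 5/315 = 1/63.

1/63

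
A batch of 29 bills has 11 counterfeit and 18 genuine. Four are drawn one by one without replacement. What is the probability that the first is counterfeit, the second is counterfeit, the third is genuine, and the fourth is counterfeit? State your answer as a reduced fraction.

165/5278

Multiply the conditional probabilities at each draw: 11/29 · 10/28 · 18/27 · 9/26 = 17820/570024 = 165/5278.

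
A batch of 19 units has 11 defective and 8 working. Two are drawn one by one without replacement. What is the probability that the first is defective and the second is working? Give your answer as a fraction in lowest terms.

44/171

Multiply the conditional probabilities at each draw: 11/19 · 8/18 = 88/342 = 44/171.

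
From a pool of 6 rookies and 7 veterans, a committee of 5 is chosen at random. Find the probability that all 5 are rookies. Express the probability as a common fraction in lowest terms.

There are C(13,5) = 1287 possible selections.
Selections with all rookies: C(6,5) = 6.
Probability = 6/1287 = 2/429.

2/429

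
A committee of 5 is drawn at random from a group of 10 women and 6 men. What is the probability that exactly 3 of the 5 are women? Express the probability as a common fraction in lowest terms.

Total number of selections: C(16,5) = 4368.
Selections with exactly 3 women: choose 3 of the 10 women and 2 of the 6 men, C(10,3)·C(6,2) = 120·15 = 1800.
Probability = 1800/4368 = 75/182.

75/182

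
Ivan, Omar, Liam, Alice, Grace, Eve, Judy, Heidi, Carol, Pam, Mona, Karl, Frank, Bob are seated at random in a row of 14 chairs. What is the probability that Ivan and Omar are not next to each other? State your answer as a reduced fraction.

There are 14! = 87178291200 arrangements.
Arrangements with Ivan and Omar adjacent: 2·13! = 12454041600.
So not adjacent: 87178291200 − 12454041600 = 74724249600, probability 74724249600/87178291200 = 6/7.

6/7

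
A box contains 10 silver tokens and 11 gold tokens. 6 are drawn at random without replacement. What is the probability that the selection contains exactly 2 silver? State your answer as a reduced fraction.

2475/9044

There are C(21,6) = 54264 ways to choose 6 from 21.
Selections with exactly 2 silver: choose 2 of the 10 silver and 4 of the 11 gold, C(10,2)·C(11,4) = 45·330 = 14850.
Probability = 14850/54264 = 2475/9044.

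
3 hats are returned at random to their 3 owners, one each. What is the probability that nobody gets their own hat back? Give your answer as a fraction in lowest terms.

There are 3! = 6 assignments.
By inclusion-exclusion, assignments with no fixed points: C(3,0)·3! − C(3,1)·2! + C(3,2)·1! − C(3,3)·0! = 2.
Probability = 2/6 = 1/3.

1/3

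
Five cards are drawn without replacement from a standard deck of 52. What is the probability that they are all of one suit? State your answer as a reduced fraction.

There are C(52,5) = 2598960 possible 5-card hands.
Hands of one suit: 4 suits × C(13,5) = 4·1287 = 5148.
Probability = 5148/2598960 = 33/16660.

33/16660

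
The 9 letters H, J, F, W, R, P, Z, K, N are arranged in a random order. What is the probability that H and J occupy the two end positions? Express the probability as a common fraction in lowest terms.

1/36

There are 9! = 362880 arrangements.
Place H and J at the ends in 2 ways, arrange the remaining 7 in 7! = 5040 ways: 2·5040 = 10080.
Probability = 10080/362880 = 1/36.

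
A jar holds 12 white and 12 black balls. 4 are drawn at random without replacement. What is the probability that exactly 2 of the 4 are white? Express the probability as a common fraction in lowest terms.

66/161

There are C(24,4) = 10626 ways to choose 4 from 24.
Selections with exactly 2 white: choose 2 of the 12 white and 2 of the 12 black, C(12,2)·C(12,2) = 66·66 = 4356.
Probability = 4356/10626 = 66/161.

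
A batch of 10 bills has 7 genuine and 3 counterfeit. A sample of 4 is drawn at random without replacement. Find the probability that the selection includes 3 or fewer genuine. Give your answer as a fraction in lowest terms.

5/6

Total selections: C(10,4) = 210.
The complement is exactly 4 genuine: C(7,4)·C(3,0) = 35.
Probability = 1 − 35/210 = 175/210 = 5/6.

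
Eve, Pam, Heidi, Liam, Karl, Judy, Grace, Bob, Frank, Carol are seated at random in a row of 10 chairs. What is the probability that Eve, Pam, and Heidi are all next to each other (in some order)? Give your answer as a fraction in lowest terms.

1/15

There are 10! = 3628800 arrangements.
Treat the three as one block: 8! placements × 3! orders within the block = 40320·6 = 241920.
Probability = 241920/3628800 = 1/15.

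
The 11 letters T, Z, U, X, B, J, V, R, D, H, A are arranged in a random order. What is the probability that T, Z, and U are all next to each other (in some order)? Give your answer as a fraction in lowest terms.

There are 11! = 39916800 arrangements.
Treat the three as one block: 9! placements × 3! orders within the block = 362880·6 = 2177280.
Probability = 2177280/39916800 = 3/55.

3/55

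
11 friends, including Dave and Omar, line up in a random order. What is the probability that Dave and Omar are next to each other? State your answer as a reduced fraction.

2/11

There are 11! = 39916800 arrangements.
Treat Dave and Omar as a block: 10! arrangements of the blocks × 2 orders within the block = 2·3628800 = 7257600.
Probability = 7257600/39916800 = 2/11.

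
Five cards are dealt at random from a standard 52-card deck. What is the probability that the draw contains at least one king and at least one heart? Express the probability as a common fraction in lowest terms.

There are C(52,5) = 2598960 possible draws.
By inclusion-exclusion on the complements, draws missing all kings or all hearts: C(48,5) + C(39,5) − C(36,5) = 1712304 + 575757 − 376992 = 1911069.
So draws with at least one of each: 2598960 − 1911069 = 687891, probability 687891/2598960 = 229297/866320.

229297/866320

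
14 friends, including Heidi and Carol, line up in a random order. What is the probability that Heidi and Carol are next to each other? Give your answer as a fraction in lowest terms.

1/7

There are 14! = 87178291200 arrangements.
Treat Heidi and Carol as a block: 13! arrangements of the blocks × 2 orders within the block = 2·6227020800 = 12454041600.
Probability = 12454041600/87178291200 = 1/7.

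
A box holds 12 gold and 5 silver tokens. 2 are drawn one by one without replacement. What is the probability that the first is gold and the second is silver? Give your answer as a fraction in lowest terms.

15/68

Multiply the conditional probabilities at each draw: 12/17 · 5/16 = 60/272 = 15/68.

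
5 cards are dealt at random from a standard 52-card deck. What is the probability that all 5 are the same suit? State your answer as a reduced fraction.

33/16660

There are C(52,5) = 2598960 possible 5-card hands.
Hands of one suit: 4 suits × C(13,5) = 4·1287 = 5148.
Probability = 5148/2598960 = 33/16660.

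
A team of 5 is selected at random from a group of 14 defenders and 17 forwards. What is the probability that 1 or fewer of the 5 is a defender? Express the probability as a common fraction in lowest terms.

5644/24273

There are C(31,5) = 169911 ways to choose the 5.
Favorable selections (1 or fewer defender): C(14,0)·C(17,5) + C(14,1)·C(17,4) = 6188 + 33320 = 39508.
Probability = 39508/169911 = 5644/24273.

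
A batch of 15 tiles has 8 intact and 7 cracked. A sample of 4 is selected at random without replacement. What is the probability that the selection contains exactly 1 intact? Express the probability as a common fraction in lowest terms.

There are C(15,4) = 1365 ways to choose 4 from 15.
Selections with exactly 1 intact: choose 1 of the 8 intact and 3 of the 7 cracked, C(8,1)·C(7,3) = 8·35 = 280.
Probability = 280/1365 = 8/39.

8/39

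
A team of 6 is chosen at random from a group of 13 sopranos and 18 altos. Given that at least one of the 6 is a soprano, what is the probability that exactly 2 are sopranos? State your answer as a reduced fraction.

Work in counts. Selections with at least one soprano: C(31,6) − C(18,6) = 736281 − 18564 = 717717.
Of those, selections where exactly 2 are sopranos: C(13,2)·C(18,4) = 78·3060 = 238680.
Conditional probability = 238680/717717 = 6120/18403.

6120/18403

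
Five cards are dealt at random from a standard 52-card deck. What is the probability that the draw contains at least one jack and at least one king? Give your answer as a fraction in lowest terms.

6509/64974

There are C(52,5) = 2598960 possible draws.
By inclusion-exclusion on the complements, draws missing all jacks or all kings: C(48,5) + C(48,5) − C(44,5) = 1712304 + 1712304 − 1086008 = 2338600.
So draws with at least one of each: 2598960 − 2338600 = 260360, probability 260360/2598960 = 6509/64974.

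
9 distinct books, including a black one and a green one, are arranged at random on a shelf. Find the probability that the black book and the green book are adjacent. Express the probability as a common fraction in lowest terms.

2/9

There are 9! = 362880 arrangements.
Treat the black book and the green book as a block: 8! arrangements of the blocks × 2 orders within the block = 2·40320 = 80640.
Probability = 80640/362880 = 2/9.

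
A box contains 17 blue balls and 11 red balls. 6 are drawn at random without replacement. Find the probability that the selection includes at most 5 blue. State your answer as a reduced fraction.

1001/1035

There are C(28,6) = 376740 ways to choose the 6.
The complement is exactly 6 blue: C(17,6)·C(11,0) = 12376.
Probability = 1 − 12376/376740 = 364364/376740 = 1001/1035.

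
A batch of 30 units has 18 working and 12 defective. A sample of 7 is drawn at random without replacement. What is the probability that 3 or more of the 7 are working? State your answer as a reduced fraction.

Total selections: C(30,7) = 2035800.
Count the complement (fewer than 3 working): C(18,0)·C(12,7) + C(18,1)·C(12,6) + C(18,2)·C(12,5) = 792 + 16632 + 121176 = 138600.
Probability = 1 − 138600/2035800 = 1897200/2035800 = 1054/1131.

1054/1131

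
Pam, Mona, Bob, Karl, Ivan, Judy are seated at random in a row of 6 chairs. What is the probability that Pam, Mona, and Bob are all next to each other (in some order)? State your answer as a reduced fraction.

1/5

There are 6! = 720 arrangements.
Treat the three as one block: 4! placements × 3! orders within the block = 24·6 = 144.
Probability = 144/720 = 1/5.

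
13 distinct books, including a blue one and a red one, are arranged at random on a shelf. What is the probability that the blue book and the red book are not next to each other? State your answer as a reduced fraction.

11/13

There are 13! = 6227020800 arrangements.
Arrangements with the blue book and the red book adjacent: 2·12! = 958003200.
So not adjacent: 6227020800 − 958003200 = 5269017600, probability 5269017600/6227020800 = 11/13.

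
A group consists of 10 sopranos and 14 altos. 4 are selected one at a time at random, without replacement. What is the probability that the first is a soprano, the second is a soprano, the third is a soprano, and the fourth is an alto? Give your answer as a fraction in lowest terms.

Multiply the conditional probabilities at each draw: 10/24 · 9/23 · 8/22 · 14/21 = 10080/255024 = 10/253.

10/253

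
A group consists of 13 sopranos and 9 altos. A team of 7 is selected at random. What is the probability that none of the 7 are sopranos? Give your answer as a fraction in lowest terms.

There are C(22,7) = 170544 possible selections.
Selections with no sopranos (all altos): C(9,7) = 36.
Probability = 36/170544 = 3/14212.

3/14212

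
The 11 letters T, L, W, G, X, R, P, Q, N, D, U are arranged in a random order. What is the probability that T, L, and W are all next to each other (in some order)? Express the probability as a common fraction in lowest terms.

3/55

There are 11! = 39916800 arrangements.
Treat the three as one block: 9! placements × 3! orders within the block = 362880·6 = 2177280.
Probability = 2177280/39916800 = 3/55.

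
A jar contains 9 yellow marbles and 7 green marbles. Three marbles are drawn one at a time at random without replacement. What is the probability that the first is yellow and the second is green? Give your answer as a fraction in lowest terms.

Multiply the conditional probabilities at each draw: 9/16 · 7/15 = 63/240 = 21/80.

21/80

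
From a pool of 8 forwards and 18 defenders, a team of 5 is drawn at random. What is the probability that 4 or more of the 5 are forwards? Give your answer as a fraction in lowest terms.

Total selections: C(26,5) = 65780.
Favorable selections (4 or more forwards): C(8,4)·C(18,1) + C(8,5)·C(18,0) = 1260 + 56 = 1316.
Probability = 1316/65780 = 329/16445.

329/16445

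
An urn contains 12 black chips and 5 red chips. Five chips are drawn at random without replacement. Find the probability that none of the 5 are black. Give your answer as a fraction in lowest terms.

There are C(17,5) = 6188 possible selections.
Selections with no black (all red): C(5,5) = 1.
Probability = 1/6188.

1/6188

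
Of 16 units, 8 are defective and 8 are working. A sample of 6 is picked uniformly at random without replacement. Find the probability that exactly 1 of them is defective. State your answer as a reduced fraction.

8/143

Total number of selections: C(16,6) = 8008.
Selections with exactly 1 defective: choose 1 of the 8 defective and 5 of the 8 working, C(8,1)·C(8,5) = 8·56 = 448.
Probability = 448/8008 = 8/143.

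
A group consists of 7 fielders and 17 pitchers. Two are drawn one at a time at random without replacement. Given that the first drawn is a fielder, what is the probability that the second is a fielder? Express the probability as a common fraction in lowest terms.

6/23

After removing one fielder, 23 remain: 6 fielders and 17 pitchers.
So the probability the next is a fielder is 6/23.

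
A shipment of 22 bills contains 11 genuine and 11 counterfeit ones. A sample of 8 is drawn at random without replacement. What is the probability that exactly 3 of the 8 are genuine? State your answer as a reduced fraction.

77/323

There are C(22,8) = 319770 ways to choose 8 from 22.
Selections with exactly 3 genuine: choose 3 of the 11 genuine and 5 of the 11 counterfeit, C(11,3)·C(11,5) = 165·462 = 76230.
Probability = 76230/319770 = 77/323.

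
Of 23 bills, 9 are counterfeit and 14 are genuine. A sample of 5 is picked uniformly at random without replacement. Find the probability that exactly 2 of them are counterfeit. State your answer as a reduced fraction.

There are C(23,5) = 33649 ways to choose 5 from 23.
Selections with exactly 2 counterfeit: choose 2 of the 9 counterfeit and 3 of the 14 genuine, C(9,2)·C(14,3) = 36·364 = 13104.
Probability = 13104/33649 = 1872/4807.

1872/4807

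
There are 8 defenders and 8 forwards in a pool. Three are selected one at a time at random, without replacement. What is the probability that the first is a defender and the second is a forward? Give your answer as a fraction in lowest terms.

Multiply the conditional probabilities at each draw: 8/16 · 8/15 = 64/240 = 4/15.

4/15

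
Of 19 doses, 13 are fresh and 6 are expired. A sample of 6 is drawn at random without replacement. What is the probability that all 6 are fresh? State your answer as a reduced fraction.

There are C(19,6) = 27132 possible selections.
Selections with all fresh: C(13,6) = 1716.
Probability = 1716/27132 = 143/2261.

143/2261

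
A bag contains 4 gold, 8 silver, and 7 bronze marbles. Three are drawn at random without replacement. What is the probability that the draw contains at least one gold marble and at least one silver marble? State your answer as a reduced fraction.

There are C(19,3) = 969 possible draws.
By inclusion-exclusion on the complements, draws missing all gold or all silver: C(15,3) + C(11,3) − C(7,3) = 455 + 165 − 35 = 585.
So draws with at least one of each: 969 − 585 = 384, probability 384/969 = 128/323.

128/323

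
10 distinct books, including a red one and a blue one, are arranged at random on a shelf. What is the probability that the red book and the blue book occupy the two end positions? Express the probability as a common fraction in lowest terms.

There are 10! = 3628800 arrangements.
Place the red book and the blue book at the ends in 2 ways, arrange the remaining 8 in 8! = 40320 ways: 2·40320 = 80640.
Probability = 80640/3628800 = 1/45.

1/45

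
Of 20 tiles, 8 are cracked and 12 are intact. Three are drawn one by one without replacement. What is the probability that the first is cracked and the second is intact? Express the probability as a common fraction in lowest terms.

Multiply the conditional probabilities at each draw: 8/20 · 12/19 = 96/380 = 24/95.

24/95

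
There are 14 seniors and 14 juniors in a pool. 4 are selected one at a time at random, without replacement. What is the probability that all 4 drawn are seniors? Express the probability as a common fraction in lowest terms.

Multiply the conditional probabilities at each draw: 14/28 · 13/27 · 12/26 · 11/25 = 24024/491400 = 11/225.

11/225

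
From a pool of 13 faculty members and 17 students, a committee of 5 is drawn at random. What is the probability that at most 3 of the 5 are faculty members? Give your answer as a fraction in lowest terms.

4964/5481

Total selections: C(30,5) = 142506.
Count the complement (more than 3 faculty members): C(13,4)·C(17,1) + C(13,5)·C(17,0) = 12155 + 1287 = 13442.
Probability = 1 − 13442/142506 = 129064/142506 = 4964/5481.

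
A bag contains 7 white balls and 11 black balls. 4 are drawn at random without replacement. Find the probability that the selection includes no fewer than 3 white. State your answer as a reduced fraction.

There are C(18,4) = 3060 ways to choose the 4.
Favorable selections (no fewer than 3 white): C(7,3)·C(11,1) + C(7,4)·C(11,0) = 385 + 35 = 420.
Probability = 420/3060 = 7/51.

7/51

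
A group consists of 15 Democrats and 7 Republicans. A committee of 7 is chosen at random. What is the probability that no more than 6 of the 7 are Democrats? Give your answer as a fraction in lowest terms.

4973/5168

There are C(22,7) = 170544 ways to choose the 7.
The complement is exactly 7 Democrats: C(15,7)·C(7,0) = 6435.
Probability = 1 − 6435/170544 = 164109/170544 = 4973/5168.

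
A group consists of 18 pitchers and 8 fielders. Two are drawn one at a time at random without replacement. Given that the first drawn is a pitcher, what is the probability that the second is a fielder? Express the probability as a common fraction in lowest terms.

After removing one pitcher, 25 remain: 17 pitchers and 8 fielders.
So the probability the next is a fielder is 8/25.

8/25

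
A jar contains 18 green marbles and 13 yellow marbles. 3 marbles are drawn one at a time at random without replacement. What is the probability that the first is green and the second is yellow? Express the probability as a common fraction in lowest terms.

Multiply the conditional probabilities at each draw: 18/31 · 13/30 = 234/930 = 39/155.

39/155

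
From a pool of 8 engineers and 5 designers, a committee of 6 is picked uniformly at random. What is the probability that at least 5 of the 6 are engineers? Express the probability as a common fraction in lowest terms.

There are C(13,6) = 1716 ways to choose the 6.
Favorable selections (at least 5 engineers): C(8,5)·C(5,1) + C(8,6)·C(5,0) = 280 + 28 = 308.
Probability = 308/1716 = 7/39.

7/39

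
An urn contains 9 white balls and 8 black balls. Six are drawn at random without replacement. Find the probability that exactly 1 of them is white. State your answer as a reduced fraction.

Total number of selections: C(17,6) = 12376.
Selections with exactly 1 white: choose 1 of the 9 white and 5 of the 8 black, C(9,1)·C(8,5) = 9·56 = 504.
Probability = 504/12376 = 9/221.

9/221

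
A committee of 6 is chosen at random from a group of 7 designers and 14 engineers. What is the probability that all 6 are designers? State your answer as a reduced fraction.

There are C(21,6) = 54264 possible selections.
Selections with all designers: C(7,6) = 7.
Probability = 7/54264 = 1/7752.

1/7752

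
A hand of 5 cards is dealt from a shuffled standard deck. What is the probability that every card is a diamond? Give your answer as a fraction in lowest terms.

There are C(52,5) = 2598960 possible 5-card hands.
Hands that are all diamonds: C(13,5) = 1287.
Probability = 1287/2598960 = 33/66640.

33/66640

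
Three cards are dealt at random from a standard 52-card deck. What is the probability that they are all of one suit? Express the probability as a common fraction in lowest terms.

22/425

There are C(52,3) = 22100 possible 3-card hands.
Hands of one suit: 4 suits × C(13,3) = 4·286 = 1144.
Probability = 1144/22100 = 22/425.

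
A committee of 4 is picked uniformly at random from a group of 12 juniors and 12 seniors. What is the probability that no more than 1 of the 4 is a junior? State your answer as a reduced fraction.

95/322

There are C(24,4) = 10626 ways to choose the 4.
Favorable selections (no more than 1 junior): C(12,0)·C(12,4) + C(12,1)·C(12,3) = 495 + 2640 = 3135.
Probability = 3135/10626 = 95/322.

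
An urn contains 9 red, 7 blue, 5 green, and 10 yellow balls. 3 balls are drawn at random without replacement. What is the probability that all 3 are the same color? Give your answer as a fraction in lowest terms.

There are C(31,3) = 4495 ways to draw 3 balls.
All same color: C(9,3) + C(7,3) + C(5,3) + C(10,3) = 84 + 35 + 10 + 120 = 249.
Probability = 249/4495.

249/4495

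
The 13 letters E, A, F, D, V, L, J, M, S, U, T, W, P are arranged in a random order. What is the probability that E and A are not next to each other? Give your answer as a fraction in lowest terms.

11/13

There are 13! = 6227020800 arrangements.
Arrangements with E and A adjacent: 2·12! = 958003200.
So not adjacent: 6227020800 − 958003200 = 5269017600, probability 5269017600/6227020800 = 11/13.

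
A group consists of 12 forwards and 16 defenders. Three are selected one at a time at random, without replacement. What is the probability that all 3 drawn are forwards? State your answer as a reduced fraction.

Multiply the conditional probabilities at each draw: 12/28 · 11/27 · 10/26 = 1320/19656 = 55/819.

55/819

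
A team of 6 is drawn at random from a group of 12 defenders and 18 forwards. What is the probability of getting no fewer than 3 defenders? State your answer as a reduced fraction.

There are C(30,6) = 593775 ways to choose the 6.
Count the complement (fewer than 3 defenders): C(12,0)·C(18,6) + C(12,1)·C(18,5) + C(12,2)·C(18,4) = 18564 + 102816 + 201960 = 323340.
Probability = 1 − 323340/593775 = 270435/593775 = 18029/39585.

18029/39585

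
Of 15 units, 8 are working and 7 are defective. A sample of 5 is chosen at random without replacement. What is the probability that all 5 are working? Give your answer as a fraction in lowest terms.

There are C(15,5) = 3003 possible selections.
Selections with all working: C(8,5) = 56.
Probability = 56/3003 = 8/429.

8/429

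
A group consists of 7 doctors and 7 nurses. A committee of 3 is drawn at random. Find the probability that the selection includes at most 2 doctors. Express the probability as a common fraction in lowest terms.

Total selections: C(14,3) = 364.
The complement is exactly 3 doctors: C(7,3)·C(7,0) = 35.
Probability = 1 − 35/364 = 329/364 = 47/52.

47/52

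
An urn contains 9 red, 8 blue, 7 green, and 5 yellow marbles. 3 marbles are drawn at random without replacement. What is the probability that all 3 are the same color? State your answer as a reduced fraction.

There are C(29,3) = 3654 ways to draw 3 marbles.
All same color: C(9,3) + C(8,3) + C(7,3) + C(5,3) = 84 + 56 + 35 + 10 = 185.
Probability = 185/3654.

185/3654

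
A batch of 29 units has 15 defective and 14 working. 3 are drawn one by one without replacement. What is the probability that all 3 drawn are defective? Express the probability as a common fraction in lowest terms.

Multiply the conditional probabilities at each draw: 15/29 · 14/28 · 13/27 = 2730/21924 = 65/522.

65/522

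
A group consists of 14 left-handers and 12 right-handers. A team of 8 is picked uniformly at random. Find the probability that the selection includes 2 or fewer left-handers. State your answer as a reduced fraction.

669/10925

There are C(26,8) = 1562275 ways to choose the 8.
Favorable selections (2 or fewer left-handers): C(14,0)·C(12,8) + C(14,1)·C(12,7) + C(14,2)·C(12,6) = 495 + 11088 + 84084 = 95667.
Probability = 95667/1562275 = 669/10925.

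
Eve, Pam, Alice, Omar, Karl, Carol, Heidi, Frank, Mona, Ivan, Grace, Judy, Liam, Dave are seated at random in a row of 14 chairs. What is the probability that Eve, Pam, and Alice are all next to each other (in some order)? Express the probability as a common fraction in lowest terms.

There are 14! = 87178291200 arrangements.
Treat the three as one block: 12! placements × 3! orders within the block = 479001600·6 = 2874009600.
Probability = 2874009600/87178291200 = 3/91.

3/91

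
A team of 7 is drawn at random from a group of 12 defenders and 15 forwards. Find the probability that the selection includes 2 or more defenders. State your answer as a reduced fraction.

There are C(27,7) = 888030 ways to choose the 7.
Favorable selections (2 or more defenders): C(12,2)·C(15,5) + C(12,3)·C(15,4) + C(12,4)·C(15,3) + C(12,5)·C(15,2) + C(12,6)·C(15,1) + C(12,7)·C(15,0) = 198198 + 300300 + 225225 + 83160 + 13860 + 792 = 821535.
Probability = 821535/888030 = 383/414.

383/414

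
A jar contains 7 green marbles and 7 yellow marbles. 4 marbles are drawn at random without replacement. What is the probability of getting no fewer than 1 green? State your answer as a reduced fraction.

There are C(14,4) = 1001 ways to choose the 4.
Favorable selections (no fewer than 1 green): C(7,1)·C(7,3) + C(7,2)·C(7,2) + C(7,3)·C(7,1) + C(7,4)·C(7,0) = 245 + 441 + 245 + 35 = 966.
Probability = 966/1001 = 138/143.

138/143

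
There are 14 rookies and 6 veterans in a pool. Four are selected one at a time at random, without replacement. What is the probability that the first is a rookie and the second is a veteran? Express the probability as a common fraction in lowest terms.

21/95

Multiply the conditional probabilities at each draw: 14/20 · 6/19 = 84/380 = 21/95.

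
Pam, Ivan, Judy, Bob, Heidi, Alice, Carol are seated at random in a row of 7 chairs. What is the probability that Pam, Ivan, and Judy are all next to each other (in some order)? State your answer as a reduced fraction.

1/7

There are 7! = 5040 arrangements.
Treat the three as one block: 5! placements × 3! orders within the block = 120·6 = 720.
Probability = 720/5040 = 1/7.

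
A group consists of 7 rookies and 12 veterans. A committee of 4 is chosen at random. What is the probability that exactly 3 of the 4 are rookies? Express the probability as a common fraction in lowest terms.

The sample space is all 4-subsets of the 19: C(19,4) = 3876.
Selections with exactly 3 rookies: choose 3 of the 7 rookies and 1 of the 12 veterans, C(7,3)·C(12,1) = 35·12 = 420.
Probability = 420/3876 = 35/323.

35/323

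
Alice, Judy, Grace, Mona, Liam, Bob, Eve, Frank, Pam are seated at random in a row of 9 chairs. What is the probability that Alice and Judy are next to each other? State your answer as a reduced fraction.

2/9

There are 9! = 362880 arrangements.
Treat Alice and Judy as a block: 8! arrangements of the blocks × 2 orders within the block = 2·40320 = 80640.
Probability = 80640/362880 = 2/9.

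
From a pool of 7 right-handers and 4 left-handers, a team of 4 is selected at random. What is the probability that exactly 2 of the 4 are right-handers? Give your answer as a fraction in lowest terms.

The sample space is all 4-subsets of the 11: C(11,4) = 330.
Selections with exactly 2 right-handers: choose 2 of the 7 right-handers and 2 of the 4 left-handers, C(7,2)·C(4,2) = 21·6 = 126.
Probability = 126/330 = 21/55.

21/55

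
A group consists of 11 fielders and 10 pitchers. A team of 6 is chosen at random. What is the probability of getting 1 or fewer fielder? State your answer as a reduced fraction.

71/1292

Total selections: C(21,6) = 54264.
Favorable selections (1 or fewer fielder): C(11,0)·C(10,6) + C(11,1)·C(10,5) = 210 + 2772 = 2982.
Probability = 2982/54264 = 71/1292.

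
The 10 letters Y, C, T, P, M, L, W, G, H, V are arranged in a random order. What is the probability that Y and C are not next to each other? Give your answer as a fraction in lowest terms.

4/5

There are 10! = 3628800 arrangements.
Arrangements with Y and C adjacent: 2·9! = 725760.
So not adjacent: 3628800 − 725760 = 2903040, probability 2903040/3628800 = 4/5.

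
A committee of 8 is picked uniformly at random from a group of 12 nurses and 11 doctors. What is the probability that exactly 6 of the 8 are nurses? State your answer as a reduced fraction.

770/7429

The sample space is all 8-subsets of the 23: C(23,8) = 490314.
Selections with exactly 6 nurses: choose 6 of the 12 nurses and 2 of the 11 doctors, C(12,6)·C(11,2) = 924·55 = 50820.
Probability = 50820/490314 = 770/7429.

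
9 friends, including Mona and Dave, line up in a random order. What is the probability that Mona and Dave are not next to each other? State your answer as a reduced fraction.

There are 9! = 362880 arrangements.
Arrangements with Mona and Dave adjacent: 2·8! = 80640.
So not adjacent: 362880 − 80640 = 282240, probability 282240/362880 = 7/9.

7/9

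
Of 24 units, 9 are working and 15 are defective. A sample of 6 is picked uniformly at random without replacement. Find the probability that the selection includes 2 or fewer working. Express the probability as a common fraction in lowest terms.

2899/4807

Total selections: C(24,6) = 134596.
Favorable selections (2 or fewer working): C(9,0)·C(15,6) + C(9,1)·C(15,5) + C(9,2)·C(15,4) = 5005 + 27027 + 49140 = 81172.
Probability = 81172/134596 = 2899/4807.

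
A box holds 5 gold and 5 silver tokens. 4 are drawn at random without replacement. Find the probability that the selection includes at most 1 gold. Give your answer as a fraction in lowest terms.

11/42

There are C(10,4) = 210 ways to choose the 4.
Favorable selections (at most 1 gold): C(5,0)·C(5,4) + C(5,1)·C(5,3) = 5 + 50 = 55.
Probability = 55/210 = 11/42.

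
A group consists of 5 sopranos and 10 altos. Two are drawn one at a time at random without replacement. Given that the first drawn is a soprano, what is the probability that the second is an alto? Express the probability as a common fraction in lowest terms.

5/7

After removing one soprano, 14 remain: 4 sopranos and 10 altos.
So the probability the next is an alto is 10/14 = 5/7.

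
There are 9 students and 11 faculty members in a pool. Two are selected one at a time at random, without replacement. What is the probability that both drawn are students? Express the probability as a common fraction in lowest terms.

18/95

Multiply the conditional probabilities at each draw: 9/20 · 8/19 = 72/380 = 18/95.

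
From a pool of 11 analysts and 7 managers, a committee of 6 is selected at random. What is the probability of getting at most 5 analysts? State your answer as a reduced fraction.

431/442

There are C(18,6) = 18564 ways to choose the 6.
The complement is exactly 6 analysts: C(11,6)·C(7,0) = 462.
Probability = 1 − 462/18564 = 18102/18564 = 431/442.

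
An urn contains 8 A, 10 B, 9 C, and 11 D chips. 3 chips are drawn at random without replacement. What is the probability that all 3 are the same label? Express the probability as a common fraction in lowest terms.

There are C(38,3) = 8436 ways to draw 3 chips.
All same label: C(8,3) + C(10,3) + C(9,3) + C(11,3) = 56 + 120 + 84 + 165 = 425.
Probability = 425/8436.

425/8436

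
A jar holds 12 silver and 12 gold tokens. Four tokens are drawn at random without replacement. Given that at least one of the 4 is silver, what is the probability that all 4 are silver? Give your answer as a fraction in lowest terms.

15/307

Work in counts. Selections with at least one silver: C(24,4) − C(12,4) = 10626 − 495 = 10131.
Of those, selections where all 4 are silver: C(12,4) = 495.
Conditional probability = 495/10131 = 15/307.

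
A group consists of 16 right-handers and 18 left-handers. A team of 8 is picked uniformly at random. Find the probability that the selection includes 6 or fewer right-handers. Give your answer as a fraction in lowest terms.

Total selections: C(34,8) = 18156204.
Count the complement (more than 6 right-handers): C(16,7)·C(18,1) + C(16,8)·C(18,0) = 205920 + 12870 = 218790.
Probability = 1 − 218790/18156204 = 17937414/18156204 = 5329/5394.

5329/5394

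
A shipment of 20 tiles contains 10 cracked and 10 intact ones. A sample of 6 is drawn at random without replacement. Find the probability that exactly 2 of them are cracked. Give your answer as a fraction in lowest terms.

The sample space is all 6-subsets of the 20: C(20,6) = 38760.
Selections with exactly 2 cracked: choose 2 of the 10 cracked and 4 of the 10 intact, C(10,2)·C(10,4) = 45·210 = 9450.
Probability = 9450/38760 = 315/1292.

315/1292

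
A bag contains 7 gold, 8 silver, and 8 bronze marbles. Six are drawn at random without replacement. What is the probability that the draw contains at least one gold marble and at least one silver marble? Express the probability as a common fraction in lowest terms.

12566/14421

There are C(23,6) = 100947 possible draws.
By inclusion-exclusion on the complements, draws missing all gold or all silver: C(16,6) + C(15,6) − C(8,6) = 8008 + 5005 − 28 = 12985.
So draws with at least one of each: 100947 − 12985 = 87962, probability 87962/100947 = 12566/14421.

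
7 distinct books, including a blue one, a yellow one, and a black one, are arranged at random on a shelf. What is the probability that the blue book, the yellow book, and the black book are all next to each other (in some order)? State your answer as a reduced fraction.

1/7

There are 7! = 5040 arrangements.
Treat the three as one block: 5! placements × 3! orders within the block = 120·6 = 720.
Probability = 720/5040 = 1/7.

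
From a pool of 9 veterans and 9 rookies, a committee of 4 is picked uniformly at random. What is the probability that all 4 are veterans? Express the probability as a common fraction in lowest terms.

There are C(18,4) = 3060 possible selections.
Selections with all veterans: C(9,4) = 126.
Probability = 126/3060 = 7/170.

7/170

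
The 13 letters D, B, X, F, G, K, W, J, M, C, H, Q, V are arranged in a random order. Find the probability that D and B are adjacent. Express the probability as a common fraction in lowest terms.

2/13

There are 13! = 6227020800 arrangements.
Treat D and B as a block: 12! arrangements of the blocks × 2 orders within the block = 2·479001600 = 958003200.
Probability = 958003200/6227020800 = 2/13.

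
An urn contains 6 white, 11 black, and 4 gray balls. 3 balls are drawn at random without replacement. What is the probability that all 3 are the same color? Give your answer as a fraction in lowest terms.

27/190

There are C(21,3) = 1330 ways to draw 3 balls.
All same color: C(6,3) + C(11,3) + C(4,3) = 20 + 165 + 4 = 189.
Probability = 189/1330 = 27/190.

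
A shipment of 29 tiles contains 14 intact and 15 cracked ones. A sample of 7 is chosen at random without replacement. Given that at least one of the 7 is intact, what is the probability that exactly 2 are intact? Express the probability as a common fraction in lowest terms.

7007/39855

Work in counts. Selections with at least one intact: C(29,7) − C(15,7) = 1560780 − 6435 = 1554345.
Of those, selections where exactly 2 are intact: C(14,2)·C(15,5) = 91·3003 = 273273.
Conditional probability = 273273/1554345 = 7007/39855.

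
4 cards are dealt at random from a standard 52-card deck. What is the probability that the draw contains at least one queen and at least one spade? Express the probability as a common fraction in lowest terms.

There are C(52,4) = 270725 possible draws.
By inclusion-exclusion on the complements, draws missing all queens or all spades: C(48,4) + C(39,4) − C(36,4) = 194580 + 82251 − 58905 = 217926.
So draws with at least one of each: 270725 − 217926 = 52799, probability 52799/270725.

52799/270725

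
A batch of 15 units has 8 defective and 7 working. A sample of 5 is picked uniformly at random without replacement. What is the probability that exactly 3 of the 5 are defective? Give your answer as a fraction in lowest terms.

56/143

The sample space is all 5-subsets of the 15: C(15,5) = 3003.
Selections with exactly 3 defective: choose 3 of the 8 defective and 2 of the 7 working, C(8,3)·C(7,2) = 56·21 = 1176.
Probability = 1176/3003 = 56/143.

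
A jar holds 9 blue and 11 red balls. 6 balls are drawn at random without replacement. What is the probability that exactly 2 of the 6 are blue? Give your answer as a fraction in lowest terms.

99/323

There are C(20,6) = 38760 ways to choose 6 from 20.
Selections with exactly 2 blue: choose 2 of the 9 blue and 4 of the 11 red, C(9,2)·C(11,4) = 36·330 = 11880.
Probability = 11880/38760 = 99/323.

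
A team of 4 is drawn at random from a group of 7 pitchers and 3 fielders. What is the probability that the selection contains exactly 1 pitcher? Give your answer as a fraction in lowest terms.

Total number of selections: C(10,4) = 210.
Selections with exactly 1 pitcher: choose 1 of the 7 pitchers and 3 of the 3 fielders, C(7,1)·C(3,3) = 7·1 = 7.
Probability = 7/210 = 1/30.

1/30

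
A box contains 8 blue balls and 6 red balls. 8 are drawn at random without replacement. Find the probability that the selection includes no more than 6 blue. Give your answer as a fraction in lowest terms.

422/429

There are C(14,8) = 3003 ways to choose the 8.
Count the complement (more than 6 blue): C(8,7)·C(6,1) + C(8,8)·C(6,0) = 48 + 1 = 49.
Probability = 1 − 49/3003 = 2954/3003 = 422/429.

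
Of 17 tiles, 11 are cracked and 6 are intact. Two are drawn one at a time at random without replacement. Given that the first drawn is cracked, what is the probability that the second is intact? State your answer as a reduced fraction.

3/8

After removing one cracked, 16 remain: 10 cracked and 6 intact.
So the probability the next is intact is 6/16 = 3/8.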